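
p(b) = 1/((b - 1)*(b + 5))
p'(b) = -1/((b - 1)*(b + 5)^2) - 1/((b - 1)^2*(b + 5))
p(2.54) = 0.09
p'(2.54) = -0.07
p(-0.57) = -0.14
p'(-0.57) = -0.06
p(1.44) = 0.35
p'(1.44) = -0.86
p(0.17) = -0.23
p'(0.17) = -0.24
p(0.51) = -0.37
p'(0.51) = -0.69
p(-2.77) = -0.12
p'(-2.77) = 0.02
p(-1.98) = -0.11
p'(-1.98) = -0.00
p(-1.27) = -0.12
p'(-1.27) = -0.02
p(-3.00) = -0.12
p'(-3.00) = 0.03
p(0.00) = -0.20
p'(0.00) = -0.16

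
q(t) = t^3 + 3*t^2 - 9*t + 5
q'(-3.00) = 0.00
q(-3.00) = 32.00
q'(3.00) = 36.00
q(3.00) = 32.00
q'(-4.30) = 20.67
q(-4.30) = 19.66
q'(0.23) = -7.46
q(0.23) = 3.10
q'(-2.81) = -2.17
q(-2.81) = 31.79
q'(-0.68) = -11.69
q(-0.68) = 12.19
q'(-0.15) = -9.83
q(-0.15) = 6.41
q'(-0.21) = -10.13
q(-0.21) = 7.01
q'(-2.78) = -2.49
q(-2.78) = 31.72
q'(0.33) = -6.69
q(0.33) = 2.39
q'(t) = 3*t^2 + 6*t - 9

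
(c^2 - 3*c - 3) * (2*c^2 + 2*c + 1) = 2*c^4 - 4*c^3 - 11*c^2 - 9*c - 3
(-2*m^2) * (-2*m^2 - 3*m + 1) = 4*m^4 + 6*m^3 - 2*m^2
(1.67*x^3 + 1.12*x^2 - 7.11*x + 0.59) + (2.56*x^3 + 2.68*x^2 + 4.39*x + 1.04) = 4.23*x^3 + 3.8*x^2 - 2.72*x + 1.63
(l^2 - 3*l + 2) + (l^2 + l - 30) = 2*l^2 - 2*l - 28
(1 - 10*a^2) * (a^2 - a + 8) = -10*a^4 + 10*a^3 - 79*a^2 - a + 8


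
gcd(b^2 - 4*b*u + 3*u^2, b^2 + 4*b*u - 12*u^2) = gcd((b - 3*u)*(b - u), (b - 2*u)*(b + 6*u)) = 1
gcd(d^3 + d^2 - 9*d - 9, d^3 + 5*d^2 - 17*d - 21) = d^2 - 2*d - 3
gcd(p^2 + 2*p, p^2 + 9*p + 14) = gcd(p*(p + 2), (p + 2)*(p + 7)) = p + 2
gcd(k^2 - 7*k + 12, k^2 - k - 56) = 1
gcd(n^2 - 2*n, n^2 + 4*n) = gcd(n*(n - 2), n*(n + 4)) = n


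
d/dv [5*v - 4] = 5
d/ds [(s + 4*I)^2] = 2*s + 8*I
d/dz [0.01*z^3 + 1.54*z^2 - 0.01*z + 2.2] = 0.03*z^2 + 3.08*z - 0.01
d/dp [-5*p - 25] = -5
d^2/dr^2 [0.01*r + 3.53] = 0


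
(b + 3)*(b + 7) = b^2 + 10*b + 21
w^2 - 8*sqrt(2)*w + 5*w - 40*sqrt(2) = (w + 5)*(w - 8*sqrt(2))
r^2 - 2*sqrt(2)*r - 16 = (r - 4*sqrt(2))*(r + 2*sqrt(2))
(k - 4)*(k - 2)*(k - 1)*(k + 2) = k^4 - 5*k^3 + 20*k - 16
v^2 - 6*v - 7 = (v - 7)*(v + 1)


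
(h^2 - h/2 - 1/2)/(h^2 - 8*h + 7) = (h + 1/2)/(h - 7)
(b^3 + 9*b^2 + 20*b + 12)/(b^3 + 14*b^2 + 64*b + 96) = (b^2 + 3*b + 2)/(b^2 + 8*b + 16)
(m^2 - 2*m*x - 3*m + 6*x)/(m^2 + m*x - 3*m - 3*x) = (m - 2*x)/(m + x)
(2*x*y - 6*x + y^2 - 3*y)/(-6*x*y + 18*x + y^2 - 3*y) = (-2*x - y)/(6*x - y)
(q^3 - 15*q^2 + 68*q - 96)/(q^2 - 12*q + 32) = q - 3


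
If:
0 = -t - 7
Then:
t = -7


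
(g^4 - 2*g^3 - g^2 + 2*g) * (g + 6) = g^5 + 4*g^4 - 13*g^3 - 4*g^2 + 12*g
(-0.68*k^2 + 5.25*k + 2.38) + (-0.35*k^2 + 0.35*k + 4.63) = -1.03*k^2 + 5.6*k + 7.01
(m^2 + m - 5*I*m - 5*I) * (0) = 0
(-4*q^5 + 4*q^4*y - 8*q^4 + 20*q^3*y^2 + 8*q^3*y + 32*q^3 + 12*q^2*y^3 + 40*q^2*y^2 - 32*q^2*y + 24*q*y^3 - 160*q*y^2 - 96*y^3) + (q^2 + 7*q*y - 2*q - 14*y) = -4*q^5 + 4*q^4*y - 8*q^4 + 20*q^3*y^2 + 8*q^3*y + 32*q^3 + 12*q^2*y^3 + 40*q^2*y^2 - 32*q^2*y + q^2 + 24*q*y^3 - 160*q*y^2 + 7*q*y - 2*q - 96*y^3 - 14*y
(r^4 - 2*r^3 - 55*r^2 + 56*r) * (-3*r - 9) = -3*r^5 - 3*r^4 + 183*r^3 + 327*r^2 - 504*r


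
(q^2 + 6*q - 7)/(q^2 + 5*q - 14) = (q - 1)/(q - 2)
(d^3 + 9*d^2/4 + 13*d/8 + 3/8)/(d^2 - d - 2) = (8*d^2 + 10*d + 3)/(8*(d - 2))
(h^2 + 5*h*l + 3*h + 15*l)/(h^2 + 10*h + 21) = (h + 5*l)/(h + 7)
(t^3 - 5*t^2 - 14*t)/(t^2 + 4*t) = (t^2 - 5*t - 14)/(t + 4)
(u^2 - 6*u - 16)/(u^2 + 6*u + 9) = (u^2 - 6*u - 16)/(u^2 + 6*u + 9)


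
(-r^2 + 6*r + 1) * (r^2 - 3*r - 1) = -r^4 + 9*r^3 - 16*r^2 - 9*r - 1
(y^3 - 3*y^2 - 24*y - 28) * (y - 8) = y^4 - 11*y^3 + 164*y + 224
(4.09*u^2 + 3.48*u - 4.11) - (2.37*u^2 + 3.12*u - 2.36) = 1.72*u^2 + 0.36*u - 1.75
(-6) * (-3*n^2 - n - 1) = 18*n^2 + 6*n + 6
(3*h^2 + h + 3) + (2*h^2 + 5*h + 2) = 5*h^2 + 6*h + 5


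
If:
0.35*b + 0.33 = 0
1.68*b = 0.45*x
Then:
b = -0.94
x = -3.52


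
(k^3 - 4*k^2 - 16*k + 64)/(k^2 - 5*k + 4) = (k^2 - 16)/(k - 1)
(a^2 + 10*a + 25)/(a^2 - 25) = (a + 5)/(a - 5)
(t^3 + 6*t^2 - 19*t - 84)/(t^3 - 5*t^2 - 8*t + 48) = (t + 7)/(t - 4)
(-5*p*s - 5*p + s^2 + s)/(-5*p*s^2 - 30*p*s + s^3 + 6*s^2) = (s + 1)/(s*(s + 6))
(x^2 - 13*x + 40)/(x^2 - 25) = (x - 8)/(x + 5)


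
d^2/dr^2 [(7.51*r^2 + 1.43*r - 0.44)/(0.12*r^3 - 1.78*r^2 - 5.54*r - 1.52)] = (0.216288*r^6 + 0.123551999999997*r^5 + 28.047168*r^4 - 116.470992*r^3 - 125.393856*r^2 - 49.729152*r - 14.00896)/(0.001728*r^9 - 0.076896*r^8 + 0.901296*r^7 + 1.394648*r^6 - 39.6618*r^5 - 172.278072*r^4 - 259.133864*r^3 - 152.291232*r^2 - 38.398848*r - 3.511808)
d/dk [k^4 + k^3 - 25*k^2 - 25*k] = 4*k^3 + 3*k^2 - 50*k - 25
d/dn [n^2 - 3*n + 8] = 2*n - 3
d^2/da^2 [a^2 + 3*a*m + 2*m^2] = 2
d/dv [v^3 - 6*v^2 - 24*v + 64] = 3*v^2 - 12*v - 24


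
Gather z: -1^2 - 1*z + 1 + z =0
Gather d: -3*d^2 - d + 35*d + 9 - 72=-3*d^2 + 34*d - 63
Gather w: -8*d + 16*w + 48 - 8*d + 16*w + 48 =-16*d + 32*w + 96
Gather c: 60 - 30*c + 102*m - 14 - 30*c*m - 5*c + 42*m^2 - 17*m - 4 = c*(-30*m - 35) + 42*m^2 + 85*m + 42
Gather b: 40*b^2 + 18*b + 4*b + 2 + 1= 40*b^2 + 22*b + 3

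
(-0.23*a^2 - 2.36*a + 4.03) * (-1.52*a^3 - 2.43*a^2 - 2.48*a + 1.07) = 0.3496*a^5 + 4.1461*a^4 + 0.1796*a^3 - 4.1862*a^2 - 12.5196*a + 4.3121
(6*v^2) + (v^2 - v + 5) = 7*v^2 - v + 5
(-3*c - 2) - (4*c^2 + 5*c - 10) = -4*c^2 - 8*c + 8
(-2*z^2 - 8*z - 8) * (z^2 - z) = -2*z^4 - 6*z^3 + 8*z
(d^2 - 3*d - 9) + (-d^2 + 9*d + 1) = 6*d - 8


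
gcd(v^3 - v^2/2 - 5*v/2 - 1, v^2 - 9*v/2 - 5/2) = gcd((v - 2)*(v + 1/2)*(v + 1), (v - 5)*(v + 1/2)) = v + 1/2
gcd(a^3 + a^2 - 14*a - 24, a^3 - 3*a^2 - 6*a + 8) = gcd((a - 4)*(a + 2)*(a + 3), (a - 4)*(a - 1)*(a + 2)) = a^2 - 2*a - 8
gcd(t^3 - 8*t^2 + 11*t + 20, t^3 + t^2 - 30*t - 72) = 1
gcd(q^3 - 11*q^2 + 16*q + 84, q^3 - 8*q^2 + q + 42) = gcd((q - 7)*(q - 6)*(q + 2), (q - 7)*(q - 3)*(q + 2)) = q^2 - 5*q - 14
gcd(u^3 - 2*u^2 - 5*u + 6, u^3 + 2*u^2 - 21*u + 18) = u^2 - 4*u + 3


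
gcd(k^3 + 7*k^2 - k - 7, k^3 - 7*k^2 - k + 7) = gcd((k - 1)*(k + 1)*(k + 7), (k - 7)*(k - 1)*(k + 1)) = k^2 - 1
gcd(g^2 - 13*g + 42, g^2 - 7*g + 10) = 1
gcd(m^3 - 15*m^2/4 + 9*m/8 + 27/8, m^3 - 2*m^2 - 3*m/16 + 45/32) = m^2 - 3*m/4 - 9/8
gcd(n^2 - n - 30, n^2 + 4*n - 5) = n + 5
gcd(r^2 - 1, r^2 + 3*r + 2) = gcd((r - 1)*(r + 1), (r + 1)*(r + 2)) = r + 1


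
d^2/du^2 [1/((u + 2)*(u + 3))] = 2*((u + 2)^2 + (u + 2)*(u + 3) + (u + 3)^2)/((u + 2)^3*(u + 3)^3)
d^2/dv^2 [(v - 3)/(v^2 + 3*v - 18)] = 2/(v^3 + 18*v^2 + 108*v + 216)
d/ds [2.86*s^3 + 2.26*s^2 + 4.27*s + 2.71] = 8.58*s^2 + 4.52*s + 4.27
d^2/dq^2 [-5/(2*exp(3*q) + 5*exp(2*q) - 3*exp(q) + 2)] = 5*(-2*(6*exp(2*q) + 10*exp(q) - 3)^2*exp(q) + (18*exp(2*q) + 20*exp(q) - 3)*(2*exp(3*q) + 5*exp(2*q) - 3*exp(q) + 2))*exp(q)/(2*exp(3*q) + 5*exp(2*q) - 3*exp(q) + 2)^3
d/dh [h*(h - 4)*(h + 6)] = 3*h^2 + 4*h - 24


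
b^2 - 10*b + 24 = (b - 6)*(b - 4)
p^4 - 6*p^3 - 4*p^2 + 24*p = p*(p - 6)*(p - 2)*(p + 2)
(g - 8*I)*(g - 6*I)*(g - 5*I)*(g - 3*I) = g^4 - 22*I*g^3 - 175*g^2 + 594*I*g + 720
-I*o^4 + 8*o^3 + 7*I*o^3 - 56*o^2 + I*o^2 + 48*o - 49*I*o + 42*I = (o - 6)*(o + I)*(o + 7*I)*(-I*o + I)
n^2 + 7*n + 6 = (n + 1)*(n + 6)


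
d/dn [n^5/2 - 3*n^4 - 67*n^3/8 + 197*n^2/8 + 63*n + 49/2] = 5*n^4/2 - 12*n^3 - 201*n^2/8 + 197*n/4 + 63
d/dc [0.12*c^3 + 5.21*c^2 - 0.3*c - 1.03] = 0.36*c^2 + 10.42*c - 0.3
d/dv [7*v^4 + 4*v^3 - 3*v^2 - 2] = 2*v*(14*v^2 + 6*v - 3)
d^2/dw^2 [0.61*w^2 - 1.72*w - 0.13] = 1.22000000000000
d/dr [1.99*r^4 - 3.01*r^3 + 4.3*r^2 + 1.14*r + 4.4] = 7.96*r^3 - 9.03*r^2 + 8.6*r + 1.14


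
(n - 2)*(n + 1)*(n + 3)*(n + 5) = n^4 + 7*n^3 + 5*n^2 - 31*n - 30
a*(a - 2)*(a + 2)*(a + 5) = a^4 + 5*a^3 - 4*a^2 - 20*a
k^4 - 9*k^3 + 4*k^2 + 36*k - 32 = (k - 8)*(k - 2)*(k - 1)*(k + 2)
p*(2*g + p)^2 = 4*g^2*p + 4*g*p^2 + p^3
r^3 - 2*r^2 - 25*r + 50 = (r - 5)*(r - 2)*(r + 5)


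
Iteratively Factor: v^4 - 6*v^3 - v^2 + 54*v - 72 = (v - 4)*(v^3 - 2*v^2 - 9*v + 18) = (v - 4)*(v - 3)*(v^2 + v - 6) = (v - 4)*(v - 3)*(v - 2)*(v + 3)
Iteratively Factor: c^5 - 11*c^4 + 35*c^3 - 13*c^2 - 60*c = (c - 4)*(c^4 - 7*c^3 + 7*c^2 + 15*c) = (c - 5)*(c - 4)*(c^3 - 2*c^2 - 3*c) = (c - 5)*(c - 4)*(c - 3)*(c^2 + c) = c*(c - 5)*(c - 4)*(c - 3)*(c + 1)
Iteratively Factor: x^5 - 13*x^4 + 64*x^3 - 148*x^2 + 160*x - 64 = (x - 2)*(x^4 - 11*x^3 + 42*x^2 - 64*x + 32) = (x - 4)*(x - 2)*(x^3 - 7*x^2 + 14*x - 8) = (x - 4)*(x - 2)^2*(x^2 - 5*x + 4) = (x - 4)^2*(x - 2)^2*(x - 1)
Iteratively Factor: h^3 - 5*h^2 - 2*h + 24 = (h - 4)*(h^2 - h - 6) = (h - 4)*(h - 3)*(h + 2)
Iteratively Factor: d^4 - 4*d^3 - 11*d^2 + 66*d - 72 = (d - 3)*(d^3 - d^2 - 14*d + 24) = (d - 3)^2*(d^2 + 2*d - 8) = (d - 3)^2*(d - 2)*(d + 4)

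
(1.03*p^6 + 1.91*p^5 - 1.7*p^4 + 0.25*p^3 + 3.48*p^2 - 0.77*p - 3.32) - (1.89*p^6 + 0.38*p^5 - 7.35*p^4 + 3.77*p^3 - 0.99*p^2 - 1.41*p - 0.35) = -0.86*p^6 + 1.53*p^5 + 5.65*p^4 - 3.52*p^3 + 4.47*p^2 + 0.64*p - 2.97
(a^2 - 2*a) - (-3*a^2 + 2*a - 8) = 4*a^2 - 4*a + 8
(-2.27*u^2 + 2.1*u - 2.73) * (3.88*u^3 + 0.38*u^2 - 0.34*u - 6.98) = -8.8076*u^5 + 7.2854*u^4 - 9.0226*u^3 + 14.0932*u^2 - 13.7298*u + 19.0554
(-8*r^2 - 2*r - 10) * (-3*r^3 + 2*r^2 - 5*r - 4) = 24*r^5 - 10*r^4 + 66*r^3 + 22*r^2 + 58*r + 40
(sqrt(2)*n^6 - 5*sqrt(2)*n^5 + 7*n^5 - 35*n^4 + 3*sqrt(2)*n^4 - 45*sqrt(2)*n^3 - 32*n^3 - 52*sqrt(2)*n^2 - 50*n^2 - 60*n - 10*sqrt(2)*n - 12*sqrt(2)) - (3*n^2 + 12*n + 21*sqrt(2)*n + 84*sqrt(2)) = sqrt(2)*n^6 - 5*sqrt(2)*n^5 + 7*n^5 - 35*n^4 + 3*sqrt(2)*n^4 - 45*sqrt(2)*n^3 - 32*n^3 - 52*sqrt(2)*n^2 - 53*n^2 - 72*n - 31*sqrt(2)*n - 96*sqrt(2)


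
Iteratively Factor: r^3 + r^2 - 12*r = (r + 4)*(r^2 - 3*r) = (r - 3)*(r + 4)*(r)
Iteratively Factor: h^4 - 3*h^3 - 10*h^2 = (h)*(h^3 - 3*h^2 - 10*h) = h^2*(h^2 - 3*h - 10) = h^2*(h - 5)*(h + 2)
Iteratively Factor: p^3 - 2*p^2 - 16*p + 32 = (p - 4)*(p^2 + 2*p - 8) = (p - 4)*(p + 4)*(p - 2)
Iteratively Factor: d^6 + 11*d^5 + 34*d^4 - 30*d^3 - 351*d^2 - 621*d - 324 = (d + 3)*(d^5 + 8*d^4 + 10*d^3 - 60*d^2 - 171*d - 108) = (d + 1)*(d + 3)*(d^4 + 7*d^3 + 3*d^2 - 63*d - 108) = (d - 3)*(d + 1)*(d + 3)*(d^3 + 10*d^2 + 33*d + 36) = (d - 3)*(d + 1)*(d + 3)*(d + 4)*(d^2 + 6*d + 9) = (d - 3)*(d + 1)*(d + 3)^2*(d + 4)*(d + 3)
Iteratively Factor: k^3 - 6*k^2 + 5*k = (k - 5)*(k^2 - k) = k*(k - 5)*(k - 1)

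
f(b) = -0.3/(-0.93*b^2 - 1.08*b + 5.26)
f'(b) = -0.3*(1.86*b + 1.08)/(-0.93*b^2 - 1.08*b + 5.26)^2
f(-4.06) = 0.05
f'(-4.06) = 0.06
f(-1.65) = -0.07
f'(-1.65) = 0.03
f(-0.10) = -0.06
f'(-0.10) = -0.01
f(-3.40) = 0.16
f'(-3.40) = 0.48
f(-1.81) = -0.07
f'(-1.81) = 0.04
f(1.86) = -8.88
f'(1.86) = -1194.06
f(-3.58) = 0.11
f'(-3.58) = 0.21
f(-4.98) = 0.02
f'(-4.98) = 0.02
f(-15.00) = 0.00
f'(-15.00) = 0.00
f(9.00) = 0.00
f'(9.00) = -0.00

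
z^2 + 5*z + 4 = (z + 1)*(z + 4)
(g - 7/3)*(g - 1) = g^2 - 10*g/3 + 7/3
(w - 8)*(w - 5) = w^2 - 13*w + 40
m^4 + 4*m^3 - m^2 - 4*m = m*(m - 1)*(m + 1)*(m + 4)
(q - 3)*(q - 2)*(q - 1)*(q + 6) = q^4 - 25*q^2 + 60*q - 36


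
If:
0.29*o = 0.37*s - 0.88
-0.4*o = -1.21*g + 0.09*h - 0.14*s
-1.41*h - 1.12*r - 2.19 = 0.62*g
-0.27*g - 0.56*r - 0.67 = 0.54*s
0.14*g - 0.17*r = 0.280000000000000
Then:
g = -0.59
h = 0.40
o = -1.42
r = -2.13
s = 1.26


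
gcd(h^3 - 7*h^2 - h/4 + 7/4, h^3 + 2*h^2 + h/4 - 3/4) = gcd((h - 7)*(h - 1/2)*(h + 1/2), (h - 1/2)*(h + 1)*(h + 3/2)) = h - 1/2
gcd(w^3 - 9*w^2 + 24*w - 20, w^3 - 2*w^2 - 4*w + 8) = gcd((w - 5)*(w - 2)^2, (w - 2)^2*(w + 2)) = w^2 - 4*w + 4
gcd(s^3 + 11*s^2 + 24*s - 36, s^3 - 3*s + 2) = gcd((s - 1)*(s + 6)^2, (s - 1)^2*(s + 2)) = s - 1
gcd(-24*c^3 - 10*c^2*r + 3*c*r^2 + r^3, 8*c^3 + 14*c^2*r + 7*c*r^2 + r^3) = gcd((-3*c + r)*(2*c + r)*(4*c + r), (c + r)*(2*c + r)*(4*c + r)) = 8*c^2 + 6*c*r + r^2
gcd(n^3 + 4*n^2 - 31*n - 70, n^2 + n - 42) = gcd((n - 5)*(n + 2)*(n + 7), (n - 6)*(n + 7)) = n + 7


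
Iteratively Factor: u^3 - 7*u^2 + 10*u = (u)*(u^2 - 7*u + 10) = u*(u - 5)*(u - 2)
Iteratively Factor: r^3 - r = (r - 1)*(r^2 + r) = r*(r - 1)*(r + 1)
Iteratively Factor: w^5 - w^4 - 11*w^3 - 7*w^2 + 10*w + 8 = (w - 1)*(w^4 - 11*w^2 - 18*w - 8) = (w - 1)*(w + 1)*(w^3 - w^2 - 10*w - 8) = (w - 4)*(w - 1)*(w + 1)*(w^2 + 3*w + 2) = (w - 4)*(w - 1)*(w + 1)^2*(w + 2)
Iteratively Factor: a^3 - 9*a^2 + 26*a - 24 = (a - 3)*(a^2 - 6*a + 8) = (a - 3)*(a - 2)*(a - 4)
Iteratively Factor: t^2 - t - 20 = (t + 4)*(t - 5)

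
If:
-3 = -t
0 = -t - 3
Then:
No Solution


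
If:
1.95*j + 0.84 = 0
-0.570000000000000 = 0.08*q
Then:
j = -0.43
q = -7.12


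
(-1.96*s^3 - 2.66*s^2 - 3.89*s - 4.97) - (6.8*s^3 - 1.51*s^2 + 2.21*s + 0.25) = -8.76*s^3 - 1.15*s^2 - 6.1*s - 5.22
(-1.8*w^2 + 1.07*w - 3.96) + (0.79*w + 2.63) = -1.8*w^2 + 1.86*w - 1.33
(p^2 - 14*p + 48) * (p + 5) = p^3 - 9*p^2 - 22*p + 240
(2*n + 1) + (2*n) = 4*n + 1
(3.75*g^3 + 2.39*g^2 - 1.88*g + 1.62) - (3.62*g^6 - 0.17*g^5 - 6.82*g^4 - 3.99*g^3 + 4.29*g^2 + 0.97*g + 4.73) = -3.62*g^6 + 0.17*g^5 + 6.82*g^4 + 7.74*g^3 - 1.9*g^2 - 2.85*g - 3.11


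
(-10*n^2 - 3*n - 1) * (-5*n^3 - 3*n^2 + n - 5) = 50*n^5 + 45*n^4 + 4*n^3 + 50*n^2 + 14*n + 5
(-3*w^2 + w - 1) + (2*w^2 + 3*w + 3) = -w^2 + 4*w + 2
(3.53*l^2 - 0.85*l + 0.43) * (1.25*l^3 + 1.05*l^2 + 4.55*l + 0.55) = 4.4125*l^5 + 2.644*l^4 + 15.7065*l^3 - 1.4745*l^2 + 1.489*l + 0.2365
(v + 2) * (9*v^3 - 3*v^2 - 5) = 9*v^4 + 15*v^3 - 6*v^2 - 5*v - 10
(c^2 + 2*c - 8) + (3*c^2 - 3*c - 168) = 4*c^2 - c - 176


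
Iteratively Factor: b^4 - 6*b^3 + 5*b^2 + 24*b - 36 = (b - 3)*(b^3 - 3*b^2 - 4*b + 12) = (b - 3)*(b - 2)*(b^2 - b - 6) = (b - 3)*(b - 2)*(b + 2)*(b - 3)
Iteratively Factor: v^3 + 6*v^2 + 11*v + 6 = (v + 2)*(v^2 + 4*v + 3) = (v + 1)*(v + 2)*(v + 3)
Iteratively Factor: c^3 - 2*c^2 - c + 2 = (c + 1)*(c^2 - 3*c + 2) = (c - 2)*(c + 1)*(c - 1)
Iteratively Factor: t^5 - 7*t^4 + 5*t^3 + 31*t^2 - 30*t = (t)*(t^4 - 7*t^3 + 5*t^2 + 31*t - 30) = t*(t + 2)*(t^3 - 9*t^2 + 23*t - 15) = t*(t - 1)*(t + 2)*(t^2 - 8*t + 15) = t*(t - 3)*(t - 1)*(t + 2)*(t - 5)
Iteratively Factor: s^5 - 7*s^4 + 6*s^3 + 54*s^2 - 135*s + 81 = (s + 3)*(s^4 - 10*s^3 + 36*s^2 - 54*s + 27) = (s - 3)*(s + 3)*(s^3 - 7*s^2 + 15*s - 9) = (s - 3)^2*(s + 3)*(s^2 - 4*s + 3) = (s - 3)^3*(s + 3)*(s - 1)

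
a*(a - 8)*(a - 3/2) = a^3 - 19*a^2/2 + 12*a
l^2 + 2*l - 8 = (l - 2)*(l + 4)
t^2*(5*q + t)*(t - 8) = 5*q*t^3 - 40*q*t^2 + t^4 - 8*t^3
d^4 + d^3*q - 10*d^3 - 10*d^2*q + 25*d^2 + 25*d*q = d*(d - 5)^2*(d + q)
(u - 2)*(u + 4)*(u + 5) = u^3 + 7*u^2 + 2*u - 40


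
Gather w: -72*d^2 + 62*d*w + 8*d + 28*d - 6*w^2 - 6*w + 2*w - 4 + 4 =-72*d^2 + 36*d - 6*w^2 + w*(62*d - 4)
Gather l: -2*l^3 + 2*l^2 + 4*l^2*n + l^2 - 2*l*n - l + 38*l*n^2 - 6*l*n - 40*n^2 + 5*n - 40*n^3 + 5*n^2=-2*l^3 + l^2*(4*n + 3) + l*(38*n^2 - 8*n - 1) - 40*n^3 - 35*n^2 + 5*n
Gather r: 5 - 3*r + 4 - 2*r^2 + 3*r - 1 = 8 - 2*r^2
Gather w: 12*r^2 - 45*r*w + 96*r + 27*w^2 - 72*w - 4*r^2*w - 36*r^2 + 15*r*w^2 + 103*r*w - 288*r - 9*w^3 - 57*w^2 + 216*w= -24*r^2 - 192*r - 9*w^3 + w^2*(15*r - 30) + w*(-4*r^2 + 58*r + 144)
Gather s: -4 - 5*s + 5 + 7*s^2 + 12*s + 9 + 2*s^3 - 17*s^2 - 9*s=2*s^3 - 10*s^2 - 2*s + 10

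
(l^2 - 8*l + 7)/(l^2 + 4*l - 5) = (l - 7)/(l + 5)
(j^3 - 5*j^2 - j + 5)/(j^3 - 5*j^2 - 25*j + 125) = (j^2 - 1)/(j^2 - 25)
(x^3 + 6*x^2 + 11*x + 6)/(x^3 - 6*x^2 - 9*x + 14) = (x^2 + 4*x + 3)/(x^2 - 8*x + 7)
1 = 1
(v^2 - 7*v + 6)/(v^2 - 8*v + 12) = (v - 1)/(v - 2)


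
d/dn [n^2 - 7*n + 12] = 2*n - 7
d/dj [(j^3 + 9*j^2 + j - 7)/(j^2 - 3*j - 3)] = (j^4 - 6*j^3 - 37*j^2 - 40*j - 24)/(j^4 - 6*j^3 + 3*j^2 + 18*j + 9)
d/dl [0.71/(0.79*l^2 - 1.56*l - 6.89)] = (1.1076 - 1.1218*l)/(-0.79*l^2 + 1.56*l + 6.89)^2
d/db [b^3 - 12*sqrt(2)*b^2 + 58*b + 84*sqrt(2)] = 3*b^2 - 24*sqrt(2)*b + 58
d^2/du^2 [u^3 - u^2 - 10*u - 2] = 6*u - 2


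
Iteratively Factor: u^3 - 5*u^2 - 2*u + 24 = (u - 3)*(u^2 - 2*u - 8) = (u - 3)*(u + 2)*(u - 4)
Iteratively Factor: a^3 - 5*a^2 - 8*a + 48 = (a - 4)*(a^2 - a - 12) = (a - 4)^2*(a + 3)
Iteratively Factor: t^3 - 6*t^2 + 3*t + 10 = (t - 5)*(t^2 - t - 2) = (t - 5)*(t + 1)*(t - 2)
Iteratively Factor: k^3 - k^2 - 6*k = (k)*(k^2 - k - 6) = k*(k + 2)*(k - 3)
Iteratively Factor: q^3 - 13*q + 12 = (q - 3)*(q^2 + 3*q - 4) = (q - 3)*(q - 1)*(q + 4)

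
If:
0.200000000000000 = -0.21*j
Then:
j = -0.95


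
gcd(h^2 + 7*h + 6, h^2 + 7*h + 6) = h^2 + 7*h + 6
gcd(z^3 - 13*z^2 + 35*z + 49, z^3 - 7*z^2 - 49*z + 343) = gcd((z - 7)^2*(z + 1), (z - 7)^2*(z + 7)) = z^2 - 14*z + 49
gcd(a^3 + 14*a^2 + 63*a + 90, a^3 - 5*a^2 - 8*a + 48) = a + 3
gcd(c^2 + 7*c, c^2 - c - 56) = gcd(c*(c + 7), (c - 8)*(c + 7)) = c + 7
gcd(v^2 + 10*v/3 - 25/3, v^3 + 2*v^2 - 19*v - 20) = v + 5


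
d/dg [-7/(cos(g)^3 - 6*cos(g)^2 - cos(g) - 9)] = 7*(-3*cos(g)^2 + 12*cos(g) + 1)*sin(g)/(sin(g)^2*cos(g) - 6*sin(g)^2 + 15)^2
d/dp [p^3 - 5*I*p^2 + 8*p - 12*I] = 3*p^2 - 10*I*p + 8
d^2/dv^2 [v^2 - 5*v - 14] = 2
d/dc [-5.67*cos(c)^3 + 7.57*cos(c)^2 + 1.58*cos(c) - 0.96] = (17.01*cos(c)^2 - 15.14*cos(c) - 1.58)*sin(c)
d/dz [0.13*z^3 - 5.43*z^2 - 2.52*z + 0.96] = 0.39*z^2 - 10.86*z - 2.52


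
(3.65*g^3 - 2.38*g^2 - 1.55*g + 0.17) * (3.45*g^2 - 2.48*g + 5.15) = 12.5925*g^5 - 17.263*g^4 + 19.3524*g^3 - 7.8265*g^2 - 8.4041*g + 0.8755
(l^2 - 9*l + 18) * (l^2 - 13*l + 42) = l^4 - 22*l^3 + 177*l^2 - 612*l + 756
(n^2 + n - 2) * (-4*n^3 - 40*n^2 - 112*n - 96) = -4*n^5 - 44*n^4 - 144*n^3 - 128*n^2 + 128*n + 192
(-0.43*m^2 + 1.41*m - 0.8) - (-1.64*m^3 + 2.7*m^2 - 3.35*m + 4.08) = 1.64*m^3 - 3.13*m^2 + 4.76*m - 4.88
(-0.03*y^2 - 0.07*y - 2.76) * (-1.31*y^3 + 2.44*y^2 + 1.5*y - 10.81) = 0.0393*y^5 + 0.0185*y^4 + 3.3998*y^3 - 6.5151*y^2 - 3.3833*y + 29.8356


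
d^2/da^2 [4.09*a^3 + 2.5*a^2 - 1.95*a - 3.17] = 24.54*a + 5.0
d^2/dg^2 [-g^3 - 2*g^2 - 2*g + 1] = -6*g - 4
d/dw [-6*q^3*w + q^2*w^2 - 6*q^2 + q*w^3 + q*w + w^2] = -6*q^3 + 2*q^2*w + 3*q*w^2 + q + 2*w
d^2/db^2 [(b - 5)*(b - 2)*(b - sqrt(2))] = 6*b - 14 - 2*sqrt(2)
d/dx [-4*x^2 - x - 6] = -8*x - 1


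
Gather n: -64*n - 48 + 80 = 32 - 64*n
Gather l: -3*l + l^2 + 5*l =l^2 + 2*l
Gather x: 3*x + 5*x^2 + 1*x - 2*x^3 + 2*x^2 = -2*x^3 + 7*x^2 + 4*x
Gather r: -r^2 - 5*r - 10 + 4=-r^2 - 5*r - 6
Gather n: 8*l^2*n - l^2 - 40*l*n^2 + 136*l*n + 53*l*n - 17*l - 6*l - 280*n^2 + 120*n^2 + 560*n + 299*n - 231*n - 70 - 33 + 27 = -l^2 - 23*l + n^2*(-40*l - 160) + n*(8*l^2 + 189*l + 628) - 76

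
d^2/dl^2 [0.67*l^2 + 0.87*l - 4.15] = 1.34000000000000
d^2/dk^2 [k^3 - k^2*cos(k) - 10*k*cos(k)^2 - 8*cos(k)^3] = k^2*cos(k) + 4*k*sin(k) + 20*k*cos(2*k) + 6*k + 20*sin(2*k) + 4*cos(k) + 18*cos(3*k)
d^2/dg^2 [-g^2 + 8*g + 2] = -2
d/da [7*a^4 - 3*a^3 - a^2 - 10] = a*(28*a^2 - 9*a - 2)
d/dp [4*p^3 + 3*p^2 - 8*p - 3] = 12*p^2 + 6*p - 8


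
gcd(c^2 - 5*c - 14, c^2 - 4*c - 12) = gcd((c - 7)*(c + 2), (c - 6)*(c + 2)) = c + 2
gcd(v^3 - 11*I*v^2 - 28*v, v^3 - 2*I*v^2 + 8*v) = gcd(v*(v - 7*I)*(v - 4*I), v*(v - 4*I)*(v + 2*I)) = v^2 - 4*I*v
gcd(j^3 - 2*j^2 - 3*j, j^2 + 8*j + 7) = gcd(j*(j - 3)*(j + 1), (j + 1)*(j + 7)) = j + 1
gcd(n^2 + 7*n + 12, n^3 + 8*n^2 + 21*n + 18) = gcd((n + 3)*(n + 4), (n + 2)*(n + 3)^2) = n + 3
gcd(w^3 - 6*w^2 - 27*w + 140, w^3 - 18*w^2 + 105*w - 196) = w^2 - 11*w + 28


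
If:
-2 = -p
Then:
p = 2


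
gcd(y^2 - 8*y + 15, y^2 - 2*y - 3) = y - 3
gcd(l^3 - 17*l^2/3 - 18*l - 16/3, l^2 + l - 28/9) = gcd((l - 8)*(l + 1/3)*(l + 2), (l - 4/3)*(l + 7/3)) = 1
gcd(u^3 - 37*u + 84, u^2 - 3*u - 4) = u - 4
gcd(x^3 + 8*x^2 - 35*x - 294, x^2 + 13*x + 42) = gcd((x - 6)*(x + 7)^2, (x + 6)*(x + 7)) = x + 7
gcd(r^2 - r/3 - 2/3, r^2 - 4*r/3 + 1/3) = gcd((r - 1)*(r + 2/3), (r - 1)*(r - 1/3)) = r - 1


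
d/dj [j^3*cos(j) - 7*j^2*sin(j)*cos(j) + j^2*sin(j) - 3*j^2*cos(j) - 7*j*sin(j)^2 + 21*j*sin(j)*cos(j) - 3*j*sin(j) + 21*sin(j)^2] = -j^3*sin(j) + 3*j^2*sin(j) + 4*j^2*cos(j) - 7*j^2*cos(2*j) + 2*j*sin(j) - 14*j*sin(2*j) - 9*j*cos(j) + 21*j*cos(2*j) - 3*sin(j) + 63*sin(2*j)/2 + 7*cos(2*j)/2 - 7/2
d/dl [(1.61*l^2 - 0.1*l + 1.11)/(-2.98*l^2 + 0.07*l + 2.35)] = (-0.1853*l^2 + 14.1826*l - 0.3127)/(8.8804*l^4 - 0.4172*l^3 - 14.0011*l^2 + 0.329*l + 5.5225)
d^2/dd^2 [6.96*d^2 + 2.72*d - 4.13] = 13.9200000000000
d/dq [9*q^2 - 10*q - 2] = 18*q - 10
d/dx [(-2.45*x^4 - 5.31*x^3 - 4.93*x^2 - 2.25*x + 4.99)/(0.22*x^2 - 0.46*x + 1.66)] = (-1.078*x^5 + 2.2128*x^4 - 11.3828*x^3 - 23.681*x^2 - 18.5632*x - 1.4396)/(0.0484*x^4 - 0.2024*x^3 + 0.942*x^2 - 1.5272*x + 2.7556)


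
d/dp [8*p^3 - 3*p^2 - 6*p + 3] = 24*p^2 - 6*p - 6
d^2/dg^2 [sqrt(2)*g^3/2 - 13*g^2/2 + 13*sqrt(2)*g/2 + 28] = 3*sqrt(2)*g - 13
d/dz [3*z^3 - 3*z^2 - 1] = 3*z*(3*z - 2)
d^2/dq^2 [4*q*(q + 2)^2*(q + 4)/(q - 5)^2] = 8*(q^4 - 20*q^3 + 150*q^2 + 816*q + 660)/(q^4 - 20*q^3 + 150*q^2 - 500*q + 625)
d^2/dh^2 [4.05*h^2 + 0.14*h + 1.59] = 8.10000000000000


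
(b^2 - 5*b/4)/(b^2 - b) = (b - 5/4)/(b - 1)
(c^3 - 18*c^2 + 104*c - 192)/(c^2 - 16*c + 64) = (c^2 - 10*c + 24)/(c - 8)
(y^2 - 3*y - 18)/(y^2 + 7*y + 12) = (y - 6)/(y + 4)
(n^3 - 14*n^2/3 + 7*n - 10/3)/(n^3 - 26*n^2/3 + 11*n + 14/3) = (3*n^2 - 8*n + 5)/(3*n^2 - 20*n - 7)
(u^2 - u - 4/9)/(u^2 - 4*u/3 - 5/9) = (3*u - 4)/(3*u - 5)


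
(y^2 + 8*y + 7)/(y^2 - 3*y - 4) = (y + 7)/(y - 4)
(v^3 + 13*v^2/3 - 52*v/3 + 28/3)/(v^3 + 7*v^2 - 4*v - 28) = (v - 2/3)/(v + 2)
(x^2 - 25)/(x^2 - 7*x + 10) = (x + 5)/(x - 2)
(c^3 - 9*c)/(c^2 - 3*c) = c + 3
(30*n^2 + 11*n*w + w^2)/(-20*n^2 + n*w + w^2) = (6*n + w)/(-4*n + w)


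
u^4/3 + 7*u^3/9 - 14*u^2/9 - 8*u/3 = u*(u/3 + 1)*(u - 2)*(u + 4/3)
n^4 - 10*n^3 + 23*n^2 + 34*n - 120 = (n - 5)*(n - 4)*(n - 3)*(n + 2)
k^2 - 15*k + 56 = (k - 8)*(k - 7)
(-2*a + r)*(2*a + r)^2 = -8*a^3 - 4*a^2*r + 2*a*r^2 + r^3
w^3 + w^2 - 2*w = w*(w - 1)*(w + 2)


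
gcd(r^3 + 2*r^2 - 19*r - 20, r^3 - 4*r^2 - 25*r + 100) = r^2 + r - 20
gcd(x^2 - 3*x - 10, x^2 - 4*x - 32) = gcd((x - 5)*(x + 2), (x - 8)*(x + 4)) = 1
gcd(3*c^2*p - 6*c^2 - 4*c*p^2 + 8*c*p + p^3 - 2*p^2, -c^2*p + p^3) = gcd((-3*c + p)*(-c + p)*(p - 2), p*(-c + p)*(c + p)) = -c + p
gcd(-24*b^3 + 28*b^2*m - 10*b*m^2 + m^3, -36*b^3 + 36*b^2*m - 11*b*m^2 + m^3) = 12*b^2 - 8*b*m + m^2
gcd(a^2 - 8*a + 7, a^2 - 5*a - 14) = a - 7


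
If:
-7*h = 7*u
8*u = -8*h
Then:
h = -u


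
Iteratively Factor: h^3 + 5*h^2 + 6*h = (h + 3)*(h^2 + 2*h) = h*(h + 3)*(h + 2)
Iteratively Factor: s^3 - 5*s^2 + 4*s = (s - 4)*(s^2 - s) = (s - 4)*(s - 1)*(s)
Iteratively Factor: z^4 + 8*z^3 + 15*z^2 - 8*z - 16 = (z + 4)*(z^3 + 4*z^2 - z - 4) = (z - 1)*(z + 4)*(z^2 + 5*z + 4) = (z - 1)*(z + 1)*(z + 4)*(z + 4)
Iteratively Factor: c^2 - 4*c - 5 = (c + 1)*(c - 5)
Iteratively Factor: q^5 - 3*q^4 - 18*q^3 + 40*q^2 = (q + 4)*(q^4 - 7*q^3 + 10*q^2) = (q - 5)*(q + 4)*(q^3 - 2*q^2) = (q - 5)*(q - 2)*(q + 4)*(q^2) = q*(q - 5)*(q - 2)*(q + 4)*(q)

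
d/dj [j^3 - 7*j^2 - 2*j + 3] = 3*j^2 - 14*j - 2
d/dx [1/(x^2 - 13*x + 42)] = (13 - 2*x)/(x^2 - 13*x + 42)^2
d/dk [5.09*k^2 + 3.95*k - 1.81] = 10.18*k + 3.95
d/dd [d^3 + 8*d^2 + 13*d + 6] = 3*d^2 + 16*d + 13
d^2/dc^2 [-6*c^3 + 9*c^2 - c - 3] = 18 - 36*c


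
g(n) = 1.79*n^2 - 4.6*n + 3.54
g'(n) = 3.58*n - 4.6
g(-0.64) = 7.22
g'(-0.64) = -6.89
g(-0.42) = 5.79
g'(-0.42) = -6.10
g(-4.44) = 59.25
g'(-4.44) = -20.50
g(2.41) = 2.85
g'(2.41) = 4.03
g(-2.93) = 32.38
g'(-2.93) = -15.09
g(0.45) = 1.83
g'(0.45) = -2.99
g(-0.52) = 6.42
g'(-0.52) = -6.46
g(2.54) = 3.40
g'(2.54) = 4.49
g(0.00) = 3.54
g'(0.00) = -4.60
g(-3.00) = 33.45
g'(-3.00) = -15.34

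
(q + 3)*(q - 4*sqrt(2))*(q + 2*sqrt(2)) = q^3 - 2*sqrt(2)*q^2 + 3*q^2 - 16*q - 6*sqrt(2)*q - 48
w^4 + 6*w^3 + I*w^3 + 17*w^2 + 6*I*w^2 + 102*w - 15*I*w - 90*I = (w + 6)*(w - 3*I)*(w - I)*(w + 5*I)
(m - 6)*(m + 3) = m^2 - 3*m - 18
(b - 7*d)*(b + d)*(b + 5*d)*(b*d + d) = b^4*d - b^3*d^2 + b^3*d - 37*b^2*d^3 - b^2*d^2 - 35*b*d^4 - 37*b*d^3 - 35*d^4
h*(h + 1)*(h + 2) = h^3 + 3*h^2 + 2*h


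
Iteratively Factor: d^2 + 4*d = (d)*(d + 4)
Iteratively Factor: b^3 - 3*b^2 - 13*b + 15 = (b - 5)*(b^2 + 2*b - 3) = (b - 5)*(b + 3)*(b - 1)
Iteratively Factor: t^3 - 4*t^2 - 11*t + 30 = (t - 2)*(t^2 - 2*t - 15) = (t - 2)*(t + 3)*(t - 5)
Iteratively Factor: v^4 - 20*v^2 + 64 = (v + 2)*(v^3 - 2*v^2 - 16*v + 32) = (v - 2)*(v + 2)*(v^2 - 16) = (v - 4)*(v - 2)*(v + 2)*(v + 4)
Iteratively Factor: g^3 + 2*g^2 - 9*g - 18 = (g + 2)*(g^2 - 9) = (g - 3)*(g + 2)*(g + 3)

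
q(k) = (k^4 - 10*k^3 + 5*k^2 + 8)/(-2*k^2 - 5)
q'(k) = 4*k*(k^4 - 10*k^3 + 5*k^2 + 8)/(-2*k^2 - 5)^2 + (4*k^3 - 30*k^2 + 10*k)/(-2*k^2 - 5) = 2*k*(-2*k^4 + 10*k^3 - 10*k^2 + 75*k - 9)/(4*k^4 + 20*k^2 + 25)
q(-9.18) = -87.97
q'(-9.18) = 14.31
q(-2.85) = -16.29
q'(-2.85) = 8.43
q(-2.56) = -13.89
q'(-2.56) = 8.12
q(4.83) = 8.86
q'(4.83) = 0.57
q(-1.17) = -4.23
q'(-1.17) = 5.09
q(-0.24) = -1.65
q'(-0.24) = 0.51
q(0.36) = -1.56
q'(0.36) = 0.45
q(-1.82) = -8.24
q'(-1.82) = 7.03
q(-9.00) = -85.41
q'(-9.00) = 14.14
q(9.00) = 1.89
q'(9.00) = -3.86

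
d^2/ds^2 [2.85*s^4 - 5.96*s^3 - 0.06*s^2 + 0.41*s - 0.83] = 34.2*s^2 - 35.76*s - 0.12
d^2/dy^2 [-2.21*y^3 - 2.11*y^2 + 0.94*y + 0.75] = -13.26*y - 4.22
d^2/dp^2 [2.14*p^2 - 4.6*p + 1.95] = 4.28000000000000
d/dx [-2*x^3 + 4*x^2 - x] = -6*x^2 + 8*x - 1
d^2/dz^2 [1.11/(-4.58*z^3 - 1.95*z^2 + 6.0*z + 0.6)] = ((30.5028*z + 4.329)*(4.58*z^3 + 1.95*z^2 - 6.0*z - 0.6) - 1.11*(13.74*z^2 + 3.9*z - 6.0)*(27.48*z^2 + 7.8*z - 12.0))/(4.58*z^3 + 1.95*z^2 - 6.0*z - 0.6)^3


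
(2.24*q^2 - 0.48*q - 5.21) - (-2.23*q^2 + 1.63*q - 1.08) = 4.47*q^2 - 2.11*q - 4.13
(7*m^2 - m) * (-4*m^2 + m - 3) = -28*m^4 + 11*m^3 - 22*m^2 + 3*m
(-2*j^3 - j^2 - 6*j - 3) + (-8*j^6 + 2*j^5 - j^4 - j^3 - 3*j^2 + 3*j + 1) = -8*j^6 + 2*j^5 - j^4 - 3*j^3 - 4*j^2 - 3*j - 2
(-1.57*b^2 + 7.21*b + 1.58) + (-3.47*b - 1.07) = -1.57*b^2 + 3.74*b + 0.51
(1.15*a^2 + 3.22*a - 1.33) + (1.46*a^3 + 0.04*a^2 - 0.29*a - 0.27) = 1.46*a^3 + 1.19*a^2 + 2.93*a - 1.6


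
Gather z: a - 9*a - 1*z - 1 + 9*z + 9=-8*a + 8*z + 8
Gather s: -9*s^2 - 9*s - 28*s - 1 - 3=-9*s^2 - 37*s - 4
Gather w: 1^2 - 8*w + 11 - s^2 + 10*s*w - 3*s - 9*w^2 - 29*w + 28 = -s^2 - 3*s - 9*w^2 + w*(10*s - 37) + 40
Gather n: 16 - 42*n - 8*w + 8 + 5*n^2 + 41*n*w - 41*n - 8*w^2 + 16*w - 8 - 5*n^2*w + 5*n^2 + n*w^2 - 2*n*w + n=n^2*(10 - 5*w) + n*(w^2 + 39*w - 82) - 8*w^2 + 8*w + 16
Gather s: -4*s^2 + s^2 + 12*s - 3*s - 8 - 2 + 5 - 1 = -3*s^2 + 9*s - 6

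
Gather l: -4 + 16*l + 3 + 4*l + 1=20*l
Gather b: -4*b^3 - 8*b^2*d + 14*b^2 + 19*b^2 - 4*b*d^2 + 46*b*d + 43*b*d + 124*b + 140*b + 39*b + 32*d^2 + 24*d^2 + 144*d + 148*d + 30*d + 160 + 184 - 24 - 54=-4*b^3 + b^2*(33 - 8*d) + b*(-4*d^2 + 89*d + 303) + 56*d^2 + 322*d + 266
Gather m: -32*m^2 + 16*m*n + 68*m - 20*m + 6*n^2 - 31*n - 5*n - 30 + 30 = -32*m^2 + m*(16*n + 48) + 6*n^2 - 36*n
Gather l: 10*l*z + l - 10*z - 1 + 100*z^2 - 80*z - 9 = l*(10*z + 1) + 100*z^2 - 90*z - 10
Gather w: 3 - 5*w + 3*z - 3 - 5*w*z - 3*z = w*(-5*z - 5)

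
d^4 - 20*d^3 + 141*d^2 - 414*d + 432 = (d - 8)*(d - 6)*(d - 3)^2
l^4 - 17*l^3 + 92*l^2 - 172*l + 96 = (l - 8)*(l - 6)*(l - 2)*(l - 1)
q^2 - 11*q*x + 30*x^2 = (q - 6*x)*(q - 5*x)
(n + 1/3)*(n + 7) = n^2 + 22*n/3 + 7/3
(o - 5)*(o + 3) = o^2 - 2*o - 15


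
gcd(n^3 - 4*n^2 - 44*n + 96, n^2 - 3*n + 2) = n - 2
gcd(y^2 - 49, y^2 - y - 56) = y + 7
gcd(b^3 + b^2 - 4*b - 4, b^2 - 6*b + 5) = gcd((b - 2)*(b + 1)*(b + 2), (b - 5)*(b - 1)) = 1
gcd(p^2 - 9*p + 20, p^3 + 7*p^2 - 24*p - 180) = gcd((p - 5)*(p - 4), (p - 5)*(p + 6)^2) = p - 5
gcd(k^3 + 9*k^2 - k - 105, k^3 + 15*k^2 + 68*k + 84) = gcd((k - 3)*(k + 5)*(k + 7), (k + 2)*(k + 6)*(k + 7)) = k + 7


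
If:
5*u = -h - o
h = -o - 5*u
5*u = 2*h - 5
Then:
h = 5*u/2 + 5/2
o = -15*u/2 - 5/2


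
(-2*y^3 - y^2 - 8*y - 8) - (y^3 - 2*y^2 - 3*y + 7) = -3*y^3 + y^2 - 5*y - 15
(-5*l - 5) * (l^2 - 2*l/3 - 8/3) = -5*l^3 - 5*l^2/3 + 50*l/3 + 40/3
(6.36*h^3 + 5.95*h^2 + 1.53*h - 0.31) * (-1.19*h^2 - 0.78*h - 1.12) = -7.5684*h^5 - 12.0413*h^4 - 13.5849*h^3 - 7.4885*h^2 - 1.4718*h + 0.3472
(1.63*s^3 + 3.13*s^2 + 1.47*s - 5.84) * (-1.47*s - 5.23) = -2.3961*s^4 - 13.126*s^3 - 18.5308*s^2 + 0.896699999999999*s + 30.5432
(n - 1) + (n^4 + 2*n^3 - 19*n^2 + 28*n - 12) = n^4 + 2*n^3 - 19*n^2 + 29*n - 13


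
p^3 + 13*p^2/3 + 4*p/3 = p*(p + 1/3)*(p + 4)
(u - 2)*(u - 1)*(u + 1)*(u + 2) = u^4 - 5*u^2 + 4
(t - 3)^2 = t^2 - 6*t + 9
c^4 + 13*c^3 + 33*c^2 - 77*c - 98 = (c - 2)*(c + 1)*(c + 7)^2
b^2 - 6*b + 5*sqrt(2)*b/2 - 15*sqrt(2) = (b - 6)*(b + 5*sqrt(2)/2)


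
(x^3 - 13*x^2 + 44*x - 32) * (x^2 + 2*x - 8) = x^5 - 11*x^4 + 10*x^3 + 160*x^2 - 416*x + 256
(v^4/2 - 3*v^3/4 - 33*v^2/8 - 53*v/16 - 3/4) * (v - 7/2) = v^5/2 - 5*v^4/2 - 3*v^3/2 + 89*v^2/8 + 347*v/32 + 21/8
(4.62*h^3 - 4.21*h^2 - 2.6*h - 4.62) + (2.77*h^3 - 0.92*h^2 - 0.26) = 7.39*h^3 - 5.13*h^2 - 2.6*h - 4.88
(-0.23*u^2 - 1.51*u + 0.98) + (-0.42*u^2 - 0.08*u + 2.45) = -0.65*u^2 - 1.59*u + 3.43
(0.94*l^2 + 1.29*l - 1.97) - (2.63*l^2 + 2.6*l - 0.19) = -1.69*l^2 - 1.31*l - 1.78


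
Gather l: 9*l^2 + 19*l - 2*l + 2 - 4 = 9*l^2 + 17*l - 2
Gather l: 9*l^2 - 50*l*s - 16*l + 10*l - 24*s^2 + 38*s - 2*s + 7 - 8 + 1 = 9*l^2 + l*(-50*s - 6) - 24*s^2 + 36*s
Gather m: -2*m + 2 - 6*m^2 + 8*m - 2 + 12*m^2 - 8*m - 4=6*m^2 - 2*m - 4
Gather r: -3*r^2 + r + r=-3*r^2 + 2*r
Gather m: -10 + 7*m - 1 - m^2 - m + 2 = -m^2 + 6*m - 9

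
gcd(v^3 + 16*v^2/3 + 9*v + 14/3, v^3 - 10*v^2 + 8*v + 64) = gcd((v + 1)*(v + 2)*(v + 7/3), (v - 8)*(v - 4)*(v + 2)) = v + 2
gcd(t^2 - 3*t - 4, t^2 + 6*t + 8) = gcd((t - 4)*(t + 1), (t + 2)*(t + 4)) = 1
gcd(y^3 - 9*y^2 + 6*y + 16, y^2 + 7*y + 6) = y + 1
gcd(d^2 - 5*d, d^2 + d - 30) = d - 5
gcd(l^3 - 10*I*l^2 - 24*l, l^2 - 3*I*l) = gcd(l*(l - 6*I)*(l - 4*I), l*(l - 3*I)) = l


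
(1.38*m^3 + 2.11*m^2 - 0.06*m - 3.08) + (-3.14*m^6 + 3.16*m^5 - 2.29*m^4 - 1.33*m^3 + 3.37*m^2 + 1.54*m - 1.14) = -3.14*m^6 + 3.16*m^5 - 2.29*m^4 + 0.0499999999999998*m^3 + 5.48*m^2 + 1.48*m - 4.22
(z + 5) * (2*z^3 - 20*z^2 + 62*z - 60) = 2*z^4 - 10*z^3 - 38*z^2 + 250*z - 300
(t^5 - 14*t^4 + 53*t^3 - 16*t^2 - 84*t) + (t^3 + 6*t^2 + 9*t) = t^5 - 14*t^4 + 54*t^3 - 10*t^2 - 75*t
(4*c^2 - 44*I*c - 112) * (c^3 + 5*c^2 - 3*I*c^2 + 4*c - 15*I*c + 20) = 4*c^5 + 20*c^4 - 56*I*c^4 - 228*c^3 - 280*I*c^3 - 1140*c^2 + 160*I*c^2 - 448*c + 800*I*c - 2240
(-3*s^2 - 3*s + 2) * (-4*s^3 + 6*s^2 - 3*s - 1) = 12*s^5 - 6*s^4 - 17*s^3 + 24*s^2 - 3*s - 2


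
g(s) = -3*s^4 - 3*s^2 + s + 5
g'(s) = -12*s^3 - 6*s + 1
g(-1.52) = -19.47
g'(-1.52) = 52.26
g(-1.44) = -15.56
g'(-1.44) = 45.47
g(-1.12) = -4.60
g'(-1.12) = 24.58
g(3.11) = -301.55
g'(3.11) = -378.62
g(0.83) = 2.34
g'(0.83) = -10.84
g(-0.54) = 3.33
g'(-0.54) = 6.13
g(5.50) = -2825.44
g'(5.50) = -2028.50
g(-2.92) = -241.60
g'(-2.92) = 317.29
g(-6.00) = -3997.00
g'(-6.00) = 2629.00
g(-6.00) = -3997.00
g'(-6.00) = 2629.00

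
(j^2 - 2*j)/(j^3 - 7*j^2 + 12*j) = (j - 2)/(j^2 - 7*j + 12)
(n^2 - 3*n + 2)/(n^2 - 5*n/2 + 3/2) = 2*(n - 2)/(2*n - 3)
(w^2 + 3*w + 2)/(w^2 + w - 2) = (w + 1)/(w - 1)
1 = 1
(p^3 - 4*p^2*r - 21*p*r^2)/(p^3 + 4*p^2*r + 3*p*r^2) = (p - 7*r)/(p + r)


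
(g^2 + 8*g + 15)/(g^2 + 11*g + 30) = (g + 3)/(g + 6)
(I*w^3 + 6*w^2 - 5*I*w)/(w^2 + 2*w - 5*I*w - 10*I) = w*(I*w + 1)/(w + 2)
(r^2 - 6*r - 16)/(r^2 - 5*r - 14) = (r - 8)/(r - 7)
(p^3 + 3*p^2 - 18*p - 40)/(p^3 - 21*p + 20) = (p + 2)/(p - 1)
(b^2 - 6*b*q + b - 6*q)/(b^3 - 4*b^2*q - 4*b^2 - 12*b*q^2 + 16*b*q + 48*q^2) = (b + 1)/(b^2 + 2*b*q - 4*b - 8*q)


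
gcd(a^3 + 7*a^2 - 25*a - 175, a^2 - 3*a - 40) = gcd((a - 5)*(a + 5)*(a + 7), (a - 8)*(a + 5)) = a + 5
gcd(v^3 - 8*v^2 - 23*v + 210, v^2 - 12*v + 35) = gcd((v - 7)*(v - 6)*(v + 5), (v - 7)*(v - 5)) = v - 7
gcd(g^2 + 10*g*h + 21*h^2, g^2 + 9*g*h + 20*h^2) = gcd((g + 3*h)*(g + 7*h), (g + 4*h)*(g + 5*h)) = 1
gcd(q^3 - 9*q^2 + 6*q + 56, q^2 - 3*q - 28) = q - 7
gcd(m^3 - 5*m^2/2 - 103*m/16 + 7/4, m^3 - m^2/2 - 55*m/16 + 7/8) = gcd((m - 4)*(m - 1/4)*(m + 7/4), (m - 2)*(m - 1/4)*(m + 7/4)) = m^2 + 3*m/2 - 7/16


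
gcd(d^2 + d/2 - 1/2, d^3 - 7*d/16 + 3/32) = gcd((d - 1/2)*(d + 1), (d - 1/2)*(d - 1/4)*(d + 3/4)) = d - 1/2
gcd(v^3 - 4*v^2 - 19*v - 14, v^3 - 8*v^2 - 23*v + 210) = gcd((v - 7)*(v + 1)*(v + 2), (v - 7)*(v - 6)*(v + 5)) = v - 7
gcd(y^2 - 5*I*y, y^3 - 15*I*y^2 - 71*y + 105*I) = y - 5*I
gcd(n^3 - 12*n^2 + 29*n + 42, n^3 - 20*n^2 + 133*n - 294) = n^2 - 13*n + 42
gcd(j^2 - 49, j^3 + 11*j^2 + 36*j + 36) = 1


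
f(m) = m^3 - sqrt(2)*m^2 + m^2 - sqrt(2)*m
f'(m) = 3*m^2 - 2*sqrt(2)*m + 2*m - sqrt(2)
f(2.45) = 8.75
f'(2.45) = 14.56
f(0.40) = -0.57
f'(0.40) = -1.27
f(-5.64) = -184.61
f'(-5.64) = 98.69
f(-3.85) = -57.76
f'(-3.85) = 46.24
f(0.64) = -0.81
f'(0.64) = -0.72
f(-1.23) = -0.75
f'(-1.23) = 4.14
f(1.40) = -0.05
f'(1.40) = 3.31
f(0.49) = -0.67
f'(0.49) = -1.10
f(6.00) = 192.60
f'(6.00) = 101.62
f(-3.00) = -26.49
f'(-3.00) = 28.07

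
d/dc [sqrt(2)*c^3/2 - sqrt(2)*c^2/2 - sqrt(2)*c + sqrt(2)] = sqrt(2)*(3*c^2/2 - c - 1)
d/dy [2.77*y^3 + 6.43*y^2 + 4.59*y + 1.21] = 8.31*y^2 + 12.86*y + 4.59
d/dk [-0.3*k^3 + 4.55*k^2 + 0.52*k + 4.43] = -0.9*k^2 + 9.1*k + 0.52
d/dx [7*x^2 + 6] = 14*x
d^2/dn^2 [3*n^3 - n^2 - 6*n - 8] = 18*n - 2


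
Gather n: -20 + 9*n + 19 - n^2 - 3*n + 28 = -n^2 + 6*n + 27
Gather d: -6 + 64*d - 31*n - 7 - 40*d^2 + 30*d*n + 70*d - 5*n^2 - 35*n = -40*d^2 + d*(30*n + 134) - 5*n^2 - 66*n - 13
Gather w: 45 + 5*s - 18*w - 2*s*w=5*s + w*(-2*s - 18) + 45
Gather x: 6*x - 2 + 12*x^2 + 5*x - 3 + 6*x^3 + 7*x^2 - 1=6*x^3 + 19*x^2 + 11*x - 6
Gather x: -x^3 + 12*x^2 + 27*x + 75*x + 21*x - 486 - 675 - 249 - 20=-x^3 + 12*x^2 + 123*x - 1430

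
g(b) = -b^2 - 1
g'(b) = -2*b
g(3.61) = -14.03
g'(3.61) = -7.22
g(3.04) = -10.24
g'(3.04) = -6.08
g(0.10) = -1.01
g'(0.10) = -0.20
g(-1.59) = -3.53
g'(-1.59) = 3.18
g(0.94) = -1.88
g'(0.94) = -1.88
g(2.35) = -6.52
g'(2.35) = -4.70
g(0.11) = -1.01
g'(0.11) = -0.22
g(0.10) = -1.01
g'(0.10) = -0.20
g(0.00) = -1.00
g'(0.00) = 0.00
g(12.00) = -145.00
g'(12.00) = -24.00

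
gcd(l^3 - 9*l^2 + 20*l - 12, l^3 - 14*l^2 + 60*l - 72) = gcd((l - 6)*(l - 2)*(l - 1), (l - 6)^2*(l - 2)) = l^2 - 8*l + 12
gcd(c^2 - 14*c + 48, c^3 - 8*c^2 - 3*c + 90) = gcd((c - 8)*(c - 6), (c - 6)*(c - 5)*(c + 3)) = c - 6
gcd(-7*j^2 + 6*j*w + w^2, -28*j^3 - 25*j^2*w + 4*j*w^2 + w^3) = 7*j + w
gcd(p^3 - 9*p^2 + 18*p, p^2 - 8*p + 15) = p - 3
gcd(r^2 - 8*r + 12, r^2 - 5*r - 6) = r - 6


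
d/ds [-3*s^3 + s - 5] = 1 - 9*s^2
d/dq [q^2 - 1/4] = 2*q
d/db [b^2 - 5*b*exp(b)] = -5*b*exp(b) + 2*b - 5*exp(b)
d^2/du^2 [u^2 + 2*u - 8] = 2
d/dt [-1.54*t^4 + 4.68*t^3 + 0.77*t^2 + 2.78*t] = -6.16*t^3 + 14.04*t^2 + 1.54*t + 2.78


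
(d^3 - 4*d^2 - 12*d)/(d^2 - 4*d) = (d^2 - 4*d - 12)/(d - 4)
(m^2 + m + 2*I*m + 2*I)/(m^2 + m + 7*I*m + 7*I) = (m + 2*I)/(m + 7*I)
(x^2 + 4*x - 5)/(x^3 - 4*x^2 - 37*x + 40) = 1/(x - 8)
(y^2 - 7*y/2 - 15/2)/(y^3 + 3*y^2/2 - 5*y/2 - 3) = (2*y^2 - 7*y - 15)/(2*y^3 + 3*y^2 - 5*y - 6)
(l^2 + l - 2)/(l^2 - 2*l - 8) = (l - 1)/(l - 4)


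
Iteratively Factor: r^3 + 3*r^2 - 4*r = (r)*(r^2 + 3*r - 4) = r*(r + 4)*(r - 1)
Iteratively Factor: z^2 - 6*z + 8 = (z - 4)*(z - 2)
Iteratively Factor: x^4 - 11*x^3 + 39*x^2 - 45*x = (x - 3)*(x^3 - 8*x^2 + 15*x) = (x - 3)^2*(x^2 - 5*x) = (x - 5)*(x - 3)^2*(x)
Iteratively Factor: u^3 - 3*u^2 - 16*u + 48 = (u - 3)*(u^2 - 16) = (u - 3)*(u + 4)*(u - 4)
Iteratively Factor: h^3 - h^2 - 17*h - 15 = (h + 1)*(h^2 - 2*h - 15) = (h + 1)*(h + 3)*(h - 5)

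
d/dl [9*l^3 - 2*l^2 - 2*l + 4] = 27*l^2 - 4*l - 2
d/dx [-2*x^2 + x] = 1 - 4*x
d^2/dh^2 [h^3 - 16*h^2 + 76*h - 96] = 6*h - 32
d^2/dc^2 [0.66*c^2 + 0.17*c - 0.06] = 1.32000000000000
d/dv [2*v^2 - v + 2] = 4*v - 1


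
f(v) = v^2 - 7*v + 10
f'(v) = 2*v - 7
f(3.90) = -2.09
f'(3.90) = 0.80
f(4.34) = -1.54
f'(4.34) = 1.68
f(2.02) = -0.06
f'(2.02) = -2.96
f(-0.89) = 17.02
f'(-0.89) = -8.78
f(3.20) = -2.16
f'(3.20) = -0.60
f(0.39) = 7.42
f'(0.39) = -6.22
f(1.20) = 3.04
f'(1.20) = -4.60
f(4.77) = -0.64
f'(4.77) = 2.54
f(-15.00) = 340.00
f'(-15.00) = -37.00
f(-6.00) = 88.00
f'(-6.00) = -19.00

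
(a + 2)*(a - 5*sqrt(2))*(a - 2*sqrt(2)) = a^3 - 7*sqrt(2)*a^2 + 2*a^2 - 14*sqrt(2)*a + 20*a + 40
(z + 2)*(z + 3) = z^2 + 5*z + 6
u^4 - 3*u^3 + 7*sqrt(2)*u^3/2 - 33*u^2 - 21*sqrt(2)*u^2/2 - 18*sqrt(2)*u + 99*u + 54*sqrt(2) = (u - 3)*(u - 3*sqrt(2))*(u + sqrt(2)/2)*(u + 6*sqrt(2))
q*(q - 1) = q^2 - q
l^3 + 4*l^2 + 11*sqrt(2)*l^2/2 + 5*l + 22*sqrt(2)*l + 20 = (l + 4)*(l + sqrt(2)/2)*(l + 5*sqrt(2))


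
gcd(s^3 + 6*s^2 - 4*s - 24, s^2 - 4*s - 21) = 1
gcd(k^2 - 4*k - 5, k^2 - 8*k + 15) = k - 5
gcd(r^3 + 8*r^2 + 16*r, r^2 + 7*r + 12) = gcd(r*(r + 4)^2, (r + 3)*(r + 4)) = r + 4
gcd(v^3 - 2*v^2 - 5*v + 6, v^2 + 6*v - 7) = v - 1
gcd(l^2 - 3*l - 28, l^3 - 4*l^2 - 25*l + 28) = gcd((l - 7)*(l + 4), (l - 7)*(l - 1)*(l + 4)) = l^2 - 3*l - 28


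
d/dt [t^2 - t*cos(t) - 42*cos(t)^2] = t*sin(t) + 2*t + 42*sin(2*t) - cos(t)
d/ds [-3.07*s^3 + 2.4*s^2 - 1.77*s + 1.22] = -9.21*s^2 + 4.8*s - 1.77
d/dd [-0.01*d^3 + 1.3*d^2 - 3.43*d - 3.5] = -0.03*d^2 + 2.6*d - 3.43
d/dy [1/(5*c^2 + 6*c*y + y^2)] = 2*(-3*c - y)/(5*c^2 + 6*c*y + y^2)^2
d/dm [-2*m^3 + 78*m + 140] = 78 - 6*m^2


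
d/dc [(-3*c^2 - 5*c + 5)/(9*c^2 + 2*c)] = (39*c^2 - 90*c - 10)/(c^2*(81*c^2 + 36*c + 4))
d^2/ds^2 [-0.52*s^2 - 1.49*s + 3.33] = -1.04000000000000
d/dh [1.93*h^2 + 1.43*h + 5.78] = 3.86*h + 1.43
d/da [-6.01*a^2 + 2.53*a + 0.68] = 2.53 - 12.02*a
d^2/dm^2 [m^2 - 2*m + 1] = 2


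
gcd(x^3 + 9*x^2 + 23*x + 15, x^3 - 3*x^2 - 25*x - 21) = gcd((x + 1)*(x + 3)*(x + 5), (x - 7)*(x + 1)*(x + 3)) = x^2 + 4*x + 3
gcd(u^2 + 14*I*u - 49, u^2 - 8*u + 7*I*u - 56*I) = u + 7*I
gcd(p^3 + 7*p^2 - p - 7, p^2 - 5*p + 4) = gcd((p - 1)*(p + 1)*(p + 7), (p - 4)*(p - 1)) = p - 1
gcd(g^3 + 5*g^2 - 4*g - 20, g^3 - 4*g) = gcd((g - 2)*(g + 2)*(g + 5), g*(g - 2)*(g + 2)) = g^2 - 4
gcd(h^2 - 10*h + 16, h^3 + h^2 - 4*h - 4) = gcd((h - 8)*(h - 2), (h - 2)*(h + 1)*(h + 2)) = h - 2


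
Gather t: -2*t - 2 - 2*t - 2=-4*t - 4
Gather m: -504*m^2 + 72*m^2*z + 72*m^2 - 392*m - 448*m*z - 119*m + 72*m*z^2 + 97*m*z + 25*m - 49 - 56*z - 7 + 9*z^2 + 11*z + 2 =m^2*(72*z - 432) + m*(72*z^2 - 351*z - 486) + 9*z^2 - 45*z - 54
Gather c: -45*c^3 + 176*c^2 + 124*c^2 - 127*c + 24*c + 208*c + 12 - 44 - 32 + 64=-45*c^3 + 300*c^2 + 105*c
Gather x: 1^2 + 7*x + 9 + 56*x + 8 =63*x + 18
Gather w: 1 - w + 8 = 9 - w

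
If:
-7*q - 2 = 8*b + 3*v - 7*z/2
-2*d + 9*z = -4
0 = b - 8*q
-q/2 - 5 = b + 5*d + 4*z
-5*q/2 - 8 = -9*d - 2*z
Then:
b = -1192/171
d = 27/38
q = -149/171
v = 20131/1026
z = -49/171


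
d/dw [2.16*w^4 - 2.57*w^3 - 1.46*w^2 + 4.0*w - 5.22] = 8.64*w^3 - 7.71*w^2 - 2.92*w + 4.0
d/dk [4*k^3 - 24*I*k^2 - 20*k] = 12*k^2 - 48*I*k - 20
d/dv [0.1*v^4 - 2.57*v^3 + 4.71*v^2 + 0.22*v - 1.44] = 0.4*v^3 - 7.71*v^2 + 9.42*v + 0.22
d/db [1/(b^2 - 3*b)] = (3 - 2*b)/(b^2*(b - 3)^2)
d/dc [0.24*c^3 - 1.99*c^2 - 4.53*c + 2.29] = 0.72*c^2 - 3.98*c - 4.53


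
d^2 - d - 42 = (d - 7)*(d + 6)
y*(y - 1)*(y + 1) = y^3 - y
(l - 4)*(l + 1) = l^2 - 3*l - 4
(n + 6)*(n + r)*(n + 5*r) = n^3 + 6*n^2*r + 6*n^2 + 5*n*r^2 + 36*n*r + 30*r^2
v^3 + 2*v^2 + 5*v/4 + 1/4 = (v + 1/2)^2*(v + 1)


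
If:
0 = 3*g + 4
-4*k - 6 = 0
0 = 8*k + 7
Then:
No Solution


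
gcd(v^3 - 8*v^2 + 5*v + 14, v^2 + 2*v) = 1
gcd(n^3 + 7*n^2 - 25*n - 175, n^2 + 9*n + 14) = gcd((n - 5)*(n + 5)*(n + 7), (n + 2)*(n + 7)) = n + 7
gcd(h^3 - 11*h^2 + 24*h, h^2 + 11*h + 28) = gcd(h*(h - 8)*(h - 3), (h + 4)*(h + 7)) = 1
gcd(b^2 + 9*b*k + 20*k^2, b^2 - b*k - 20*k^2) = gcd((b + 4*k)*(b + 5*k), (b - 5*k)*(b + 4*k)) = b + 4*k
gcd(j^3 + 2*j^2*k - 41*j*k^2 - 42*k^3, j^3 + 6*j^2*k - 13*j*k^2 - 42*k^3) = j + 7*k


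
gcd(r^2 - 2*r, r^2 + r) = r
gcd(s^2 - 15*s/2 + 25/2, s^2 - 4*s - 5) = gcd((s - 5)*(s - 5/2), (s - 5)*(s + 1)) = s - 5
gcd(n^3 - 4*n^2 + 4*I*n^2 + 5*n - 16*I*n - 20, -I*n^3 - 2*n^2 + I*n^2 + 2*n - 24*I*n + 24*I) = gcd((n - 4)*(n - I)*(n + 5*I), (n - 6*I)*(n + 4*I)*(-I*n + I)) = 1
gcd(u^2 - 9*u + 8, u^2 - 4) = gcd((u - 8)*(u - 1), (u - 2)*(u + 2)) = 1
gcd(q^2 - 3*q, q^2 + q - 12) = q - 3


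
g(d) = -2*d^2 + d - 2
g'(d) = 1 - 4*d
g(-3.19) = -25.54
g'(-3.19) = 13.76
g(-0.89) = -4.47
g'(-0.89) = 4.56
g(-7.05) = -108.46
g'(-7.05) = 29.20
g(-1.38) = -7.19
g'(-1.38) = 6.52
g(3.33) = -20.85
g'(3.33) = -12.32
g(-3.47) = -29.55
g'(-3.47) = 14.88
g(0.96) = -2.88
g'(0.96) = -2.84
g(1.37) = -4.38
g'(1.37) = -4.48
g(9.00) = -155.00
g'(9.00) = -35.00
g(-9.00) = -173.00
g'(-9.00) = 37.00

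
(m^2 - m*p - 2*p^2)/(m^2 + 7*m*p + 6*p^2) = (m - 2*p)/(m + 6*p)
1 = 1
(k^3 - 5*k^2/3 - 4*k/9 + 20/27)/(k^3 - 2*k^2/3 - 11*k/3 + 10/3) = (k^2 - 4/9)/(k^2 + k - 2)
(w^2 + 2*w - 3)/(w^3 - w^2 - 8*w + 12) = (w - 1)/(w^2 - 4*w + 4)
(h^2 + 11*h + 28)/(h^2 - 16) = (h + 7)/(h - 4)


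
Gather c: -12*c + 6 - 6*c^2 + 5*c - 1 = -6*c^2 - 7*c + 5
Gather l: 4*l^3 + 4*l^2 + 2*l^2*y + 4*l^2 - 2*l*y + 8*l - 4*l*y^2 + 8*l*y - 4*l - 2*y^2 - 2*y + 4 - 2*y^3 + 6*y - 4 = 4*l^3 + l^2*(2*y + 8) + l*(-4*y^2 + 6*y + 4) - 2*y^3 - 2*y^2 + 4*y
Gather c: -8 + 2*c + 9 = 2*c + 1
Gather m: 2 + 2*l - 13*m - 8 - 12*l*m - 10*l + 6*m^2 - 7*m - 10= -8*l + 6*m^2 + m*(-12*l - 20) - 16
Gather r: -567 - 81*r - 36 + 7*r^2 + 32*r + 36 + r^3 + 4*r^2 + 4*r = r^3 + 11*r^2 - 45*r - 567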